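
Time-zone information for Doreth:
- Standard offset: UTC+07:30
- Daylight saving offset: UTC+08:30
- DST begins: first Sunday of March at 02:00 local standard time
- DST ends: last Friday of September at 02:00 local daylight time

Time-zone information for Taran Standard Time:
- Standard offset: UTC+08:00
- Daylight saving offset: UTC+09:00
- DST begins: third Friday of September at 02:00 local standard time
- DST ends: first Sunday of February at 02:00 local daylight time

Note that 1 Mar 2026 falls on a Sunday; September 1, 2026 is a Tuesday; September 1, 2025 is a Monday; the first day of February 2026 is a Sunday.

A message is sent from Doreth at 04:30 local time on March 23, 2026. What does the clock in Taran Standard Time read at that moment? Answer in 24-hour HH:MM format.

1 March 2026 is a Sunday, so the first Sunday is March 1.
1 September 2026 is a Tuesday, so Fridays fall on 4, 11, 18, 25; the last is September 25.
March 23, 2026 lies within the daylight-saving period (1 March – 25 September), so Doreth is on daylight time, UTC+08:30.
04:30 Doreth − 8h30m = 20:00 UTC (rolling into the previous day, 22 March 2026).
1 September 2025 is a Monday, so the first Friday is September 5 and the third is September 19.
1 February 2026 is a Sunday, so the first Sunday is February 1.
At the standard offset (UTC+08:00), 20:00 UTC + 8h = 04:00 Taran Standard Time standard time (rolling into the next day, 23 March 2026).
The standard-time date in Taran Standard Time, March 23, 2026, is outside the daylight-saving period (19 September 2025 – 1 February 2026), so Taran Standard Time is on standard time, UTC+08:00.
20:00 UTC + 8h = 04:00 Taran Standard Time (rolling into the next day, 23 March 2026).

04:00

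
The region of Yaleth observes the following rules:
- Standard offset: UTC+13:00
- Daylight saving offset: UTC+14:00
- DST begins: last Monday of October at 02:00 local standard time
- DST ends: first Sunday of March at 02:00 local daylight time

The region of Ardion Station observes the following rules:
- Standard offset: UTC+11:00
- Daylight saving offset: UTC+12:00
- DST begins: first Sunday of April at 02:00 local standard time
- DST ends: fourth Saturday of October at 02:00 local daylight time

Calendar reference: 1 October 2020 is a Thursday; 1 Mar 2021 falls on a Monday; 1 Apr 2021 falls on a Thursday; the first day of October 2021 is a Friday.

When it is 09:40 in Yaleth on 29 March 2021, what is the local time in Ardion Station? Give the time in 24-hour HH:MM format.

1 October 2020 is a Thursday, so Mondays fall on 5, 12, 19, 26; the last is October 26.
1 March 2021 is a Monday, so the first Sunday is March 7.
29 March 2021 does not fall between 26 October 2020 and 7 March 2021, so daylight saving is not in effect and Yaleth is at UTC+13:00.
09:40 Yaleth − 13h = 20:40 UTC (rolling into the previous day, 28 March 2021).
1 April 2021 is a Thursday, so the first Sunday is April 4.
1 October 2021 is a Friday, so the first Saturday is October 2 and the fourth is October 23.
At the standard offset (UTC+11:00), 20:40 UTC + 11h = 07:40 Ardion Station standard time (rolling into the next day, 29 March 2021).
Daylight saving runs 4 April – 23 October; the standard-time date in Ardion Station, 29 March 2021, is outside that window, so Ardion Station is on standard time at UTC+11:00.
20:40 UTC + 11h = 07:40 Ardion Station (rolling into the next day, 29 March 2021).

07:40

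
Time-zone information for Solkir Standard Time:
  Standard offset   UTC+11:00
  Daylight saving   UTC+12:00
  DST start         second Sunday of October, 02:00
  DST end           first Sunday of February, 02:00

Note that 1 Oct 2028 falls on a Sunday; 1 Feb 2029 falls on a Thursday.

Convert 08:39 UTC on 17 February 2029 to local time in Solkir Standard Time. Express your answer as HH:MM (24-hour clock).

19:39

1 October 2028 is a Sunday, so the first Sunday is October 1 and the second is October 8.
1 February 2029 is a Thursday, so the first Sunday is February 4.
At the standard offset (UTC+11:00), 08:39 UTC + 11h = 19:39 Solkir Standard Time standard time.
The standard-time date in Solkir Standard Time, 17 February 2029, does not fall between 8 October 2028 and 4 February 2029, so daylight saving is not in effect and Solkir Standard Time is at UTC+11:00.
08:39 UTC + 11h = 19:39 local.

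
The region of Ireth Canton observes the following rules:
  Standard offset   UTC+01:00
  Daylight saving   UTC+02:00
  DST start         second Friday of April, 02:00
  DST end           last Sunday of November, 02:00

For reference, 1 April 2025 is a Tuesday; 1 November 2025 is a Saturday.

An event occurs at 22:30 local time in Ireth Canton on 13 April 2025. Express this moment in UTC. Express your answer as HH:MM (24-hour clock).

1 April 2025 is a Tuesday, so the first Friday is April 4 and the second is April 11.
1 November 2025 is a Saturday, so Sundays fall on 2, 9, 16, 23, 30; the last is November 30.
13 April 2025 falls between 11 April and 30 November, so daylight saving is in effect and Ireth Canton is at UTC+02:00.
22:30 local − 2h = 20:30 UTC.

20:30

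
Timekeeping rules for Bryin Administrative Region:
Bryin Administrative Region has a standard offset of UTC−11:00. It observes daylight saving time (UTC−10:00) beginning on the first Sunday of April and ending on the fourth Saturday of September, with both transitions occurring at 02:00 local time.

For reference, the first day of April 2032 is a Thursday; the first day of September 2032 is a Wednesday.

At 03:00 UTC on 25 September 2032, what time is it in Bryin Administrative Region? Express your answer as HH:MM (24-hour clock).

1 April 2032 is a Thursday, so the first Sunday is April 4.
1 September 2032 is a Wednesday, so the first Saturday is September 4 and the fourth is September 25.
At the standard offset (UTC−11:00), 03:00 UTC − 11h = 16:00 Bryin Administrative Region standard time (rolling into the previous day, 24 September 2032).
Daylight saving runs 4 April – 25 September; the standard-time date in Bryin Administrative Region, 24 September 2032, is inside that window, so Bryin Administrative Region is at UTC−10:00.
03:00 UTC − 10h = 17:00 local (rolling into the previous day, 24 September 2032).

17:00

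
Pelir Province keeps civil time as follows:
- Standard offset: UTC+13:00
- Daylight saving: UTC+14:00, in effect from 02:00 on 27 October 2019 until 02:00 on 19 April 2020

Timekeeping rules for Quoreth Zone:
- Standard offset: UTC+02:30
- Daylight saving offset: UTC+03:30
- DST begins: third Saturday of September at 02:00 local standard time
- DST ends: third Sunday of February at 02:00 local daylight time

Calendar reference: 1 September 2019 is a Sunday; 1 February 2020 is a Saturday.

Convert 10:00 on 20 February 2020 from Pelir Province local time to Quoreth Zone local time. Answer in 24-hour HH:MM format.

22:30

Daylight saving runs 27 October 2019 – 19 April 2020; 20 February 2020 is inside that window, so Pelir Province is at UTC+14:00.
10:00 Pelir Province − 14h = 20:00 UTC (rolling into the previous day, 19 February 2020).
1 September 2019 is a Sunday, so the first Saturday is September 7 and the third is September 21.
1 February 2020 is a Saturday, so the first Sunday is February 2 and the third is February 16.
At the standard offset (UTC+02:30), 20:00 UTC + 2h30m = 22:30 Quoreth Zone standard time.
The standard-time date in Quoreth Zone, 19 February 2020, is outside the daylight-saving period (21 September 2019 – 16 February 2020), so Quoreth Zone is on standard time, UTC+02:30.
20:00 UTC + 2h30m = 22:30 Quoreth Zone.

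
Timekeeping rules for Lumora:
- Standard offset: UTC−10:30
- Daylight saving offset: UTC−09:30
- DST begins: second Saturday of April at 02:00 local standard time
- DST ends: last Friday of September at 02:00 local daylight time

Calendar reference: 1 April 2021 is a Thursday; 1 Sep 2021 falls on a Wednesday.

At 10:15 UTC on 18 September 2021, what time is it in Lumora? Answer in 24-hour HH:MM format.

1 April 2021 is a Thursday, so the first Saturday is April 3 and the second is April 10.
1 September 2021 is a Wednesday, so Fridays fall on 3, 10, 17, 24; the last is September 24.
At the standard offset (UTC−10:30), 10:15 UTC − 10h30m = 23:45 Lumora standard time (rolling into the previous day, 17 September 2021).
Daylight saving runs 10 April – 24 September; the standard-time date in Lumora, 17 September 2021, is inside that window, so Lumora is at UTC−09:30.
10:15 UTC − 9h30m = 00:45 local.

00:45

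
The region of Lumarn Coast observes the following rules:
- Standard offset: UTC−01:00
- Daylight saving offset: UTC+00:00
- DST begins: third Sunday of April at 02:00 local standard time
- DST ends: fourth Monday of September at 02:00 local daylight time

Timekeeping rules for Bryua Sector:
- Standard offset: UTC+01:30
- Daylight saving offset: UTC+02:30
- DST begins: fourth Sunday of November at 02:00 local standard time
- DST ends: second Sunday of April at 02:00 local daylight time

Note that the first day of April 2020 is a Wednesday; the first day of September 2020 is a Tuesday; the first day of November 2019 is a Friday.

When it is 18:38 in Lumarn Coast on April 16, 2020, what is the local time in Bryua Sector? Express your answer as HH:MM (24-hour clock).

21:08

1 April 2020 is a Wednesday, so the first Sunday is April 5 and the third is April 19.
1 September 2020 is a Tuesday, so the first Monday is September 7 and the fourth is September 28.
Daylight saving runs 19 April – 28 September; April 16, 2020 is outside that window, so Lumarn Coast is on standard time at UTC−01:00.
18:38 Lumarn Coast + 1h = 19:38 UTC.
1 November 2019 is a Friday, so the first Sunday is November 3 and the fourth is November 24.
1 April 2020 is a Wednesday, so the first Sunday is April 5 and the second is April 12.
At the standard offset (UTC+01:30), 19:38 UTC + 1h30m = 21:08 Bryua Sector standard time.
The standard-time date in Bryua Sector, April 16, 2020, does not fall between 24 November 2019 and 12 April 2020, so daylight saving is not in effect and Bryua Sector is at UTC+01:30.
19:38 UTC + 1h30m = 21:08 Bryua Sector.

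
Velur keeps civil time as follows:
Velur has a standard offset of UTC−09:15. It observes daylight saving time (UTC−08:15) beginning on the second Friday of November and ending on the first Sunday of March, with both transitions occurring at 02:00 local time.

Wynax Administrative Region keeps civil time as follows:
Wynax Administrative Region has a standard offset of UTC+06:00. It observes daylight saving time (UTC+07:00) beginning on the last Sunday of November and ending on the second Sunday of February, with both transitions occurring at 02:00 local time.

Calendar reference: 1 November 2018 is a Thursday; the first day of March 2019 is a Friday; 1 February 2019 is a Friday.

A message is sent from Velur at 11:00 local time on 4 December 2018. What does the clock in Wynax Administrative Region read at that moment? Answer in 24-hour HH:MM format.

1 November 2018 is a Thursday, so the first Friday is November 2 and the second is November 9.
1 March 2019 is a Friday, so the first Sunday is March 3.
Daylight saving runs 9 November 2018 – 3 March 2019; 4 December 2018 is inside that window, so Velur is at UTC−08:15.
11:00 Velur + 8h15m = 19:15 UTC.
1 November 2018 is a Thursday, so Sundays fall on 4, 11, 18, 25; the last is November 25.
1 February 2019 is a Friday, so the first Sunday is February 3 and the second is February 10.
At the standard offset (UTC+06:00), 19:15 UTC + 6h = 01:15 Wynax Administrative Region standard time (rolling into the next day, 5 December 2018).
The standard-time date in Wynax Administrative Region, 5 December 2018, lies within the daylight-saving period (25 November 2018 – 10 February 2019), so Wynax Administrative Region is on daylight time, UTC+07:00.
19:15 UTC + 7h = 02:15 Wynax Administrative Region (rolling into the next day, 5 December 2018).

02:15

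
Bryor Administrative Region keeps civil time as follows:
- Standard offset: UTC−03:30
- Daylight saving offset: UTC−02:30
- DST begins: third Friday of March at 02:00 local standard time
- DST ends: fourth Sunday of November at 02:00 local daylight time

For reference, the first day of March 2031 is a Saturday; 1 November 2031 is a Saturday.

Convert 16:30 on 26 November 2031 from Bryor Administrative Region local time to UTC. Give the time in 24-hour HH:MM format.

20:00

1 March 2031 is a Saturday, so the first Friday is March 7 and the third is March 21.
1 November 2031 is a Saturday, so the first Sunday is November 2 and the fourth is November 23.
26 November 2031 is outside the daylight-saving period (21 March – 23 November), so Bryor Administrative Region is on standard time, UTC−03:30.
16:30 local + 3h30m = 20:00 UTC.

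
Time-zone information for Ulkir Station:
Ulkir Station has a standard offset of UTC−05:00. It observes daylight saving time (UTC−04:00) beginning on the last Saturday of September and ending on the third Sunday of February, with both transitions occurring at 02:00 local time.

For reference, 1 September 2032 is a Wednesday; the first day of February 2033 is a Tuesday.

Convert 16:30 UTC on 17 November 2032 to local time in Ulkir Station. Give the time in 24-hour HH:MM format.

12:30

1 September 2032 is a Wednesday, so Saturdays fall on 4, 11, 18, 25; the last is September 25.
1 February 2033 is a Tuesday, so the first Sunday is February 6 and the third is February 20.
At the standard offset (UTC−05:00), 16:30 UTC − 5h = 11:30 Ulkir Station standard time.
The standard-time date in Ulkir Station, 17 November 2032, falls between 25 September 2032 and 20 February 2033, so daylight saving is in effect and Ulkir Station is at UTC−04:00.
16:30 UTC − 4h = 12:30 local.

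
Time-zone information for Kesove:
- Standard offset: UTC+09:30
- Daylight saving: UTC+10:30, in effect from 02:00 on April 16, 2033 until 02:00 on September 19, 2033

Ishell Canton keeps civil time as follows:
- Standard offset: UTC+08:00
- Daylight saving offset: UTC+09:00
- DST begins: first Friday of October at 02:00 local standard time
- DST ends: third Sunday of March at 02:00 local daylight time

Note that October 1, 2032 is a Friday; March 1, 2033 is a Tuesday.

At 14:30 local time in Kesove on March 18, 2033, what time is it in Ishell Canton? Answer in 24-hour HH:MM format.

14:00

March 18, 2033 does not fall between 16 April and 19 September, so daylight saving is not in effect and Kesove is at UTC+09:30.
14:30 Kesove − 9h30m = 05:00 UTC.
1 October 2032 is a Friday, so the first Friday is October 1.
1 March 2033 is a Tuesday, so the first Sunday is March 6 and the third is March 20.
At the standard offset (UTC+08:00), 05:00 UTC + 8h = 13:00 Ishell Canton standard time.
Daylight saving runs 1 October 2032 – 20 March 2033; the standard-time date in Ishell Canton, March 18, 2033, is inside that window, so Ishell Canton is at UTC+09:00.
05:00 UTC + 9h = 14:00 Ishell Canton.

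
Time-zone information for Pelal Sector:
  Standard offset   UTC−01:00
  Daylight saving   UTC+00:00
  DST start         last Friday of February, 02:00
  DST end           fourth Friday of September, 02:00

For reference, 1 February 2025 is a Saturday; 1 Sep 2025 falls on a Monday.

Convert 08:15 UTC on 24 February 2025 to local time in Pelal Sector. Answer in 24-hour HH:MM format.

07:15

1 February 2025 is a Saturday, so Fridays fall on 7, 14, 21, 28; the last is February 28.
1 September 2025 is a Monday, so the first Friday is September 5 and the fourth is September 26.
At the standard offset (UTC−01:00), 08:15 UTC − 1h = 07:15 Pelal Sector standard time.
Daylight saving runs 28 February – 26 September; the standard-time date in Pelal Sector, 24 February 2025, is outside that window, so Pelal Sector is on standard time at UTC−01:00.
08:15 UTC − 1h = 07:15 local.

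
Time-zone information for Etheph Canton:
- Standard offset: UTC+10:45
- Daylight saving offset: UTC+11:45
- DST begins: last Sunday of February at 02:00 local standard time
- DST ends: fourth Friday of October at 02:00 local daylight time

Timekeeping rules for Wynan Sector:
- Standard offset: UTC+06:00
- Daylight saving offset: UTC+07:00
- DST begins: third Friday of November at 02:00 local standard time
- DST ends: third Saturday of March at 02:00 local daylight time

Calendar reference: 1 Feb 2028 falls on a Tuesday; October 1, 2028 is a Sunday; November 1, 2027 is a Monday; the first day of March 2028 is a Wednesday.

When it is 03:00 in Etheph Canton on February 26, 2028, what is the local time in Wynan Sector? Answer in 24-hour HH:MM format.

23:15

1 February 2028 is a Tuesday, so Sundays fall on 6, 13, 20, 27; the last is February 27.
1 October 2028 is a Sunday, so the first Friday is October 6 and the fourth is October 27.
February 26, 2028 does not fall between 27 February and 27 October, so daylight saving is not in effect and Etheph Canton is at UTC+10:45.
03:00 Etheph Canton − 10h45m = 16:15 UTC (rolling into the previous day, 25 February 2028).
1 November 2027 is a Monday, so the first Friday is November 5 and the third is November 19.
1 March 2028 is a Wednesday, so the first Saturday is March 4 and the third is March 18.
At the standard offset (UTC+06:00), 16:15 UTC + 6h = 22:15 Wynan Sector standard time.
The standard-time date in Wynan Sector, February 25, 2028, falls between 19 November 2027 and 18 March 2028, so daylight saving is in effect and Wynan Sector is at UTC+07:00.
16:15 UTC + 7h = 23:15 Wynan Sector.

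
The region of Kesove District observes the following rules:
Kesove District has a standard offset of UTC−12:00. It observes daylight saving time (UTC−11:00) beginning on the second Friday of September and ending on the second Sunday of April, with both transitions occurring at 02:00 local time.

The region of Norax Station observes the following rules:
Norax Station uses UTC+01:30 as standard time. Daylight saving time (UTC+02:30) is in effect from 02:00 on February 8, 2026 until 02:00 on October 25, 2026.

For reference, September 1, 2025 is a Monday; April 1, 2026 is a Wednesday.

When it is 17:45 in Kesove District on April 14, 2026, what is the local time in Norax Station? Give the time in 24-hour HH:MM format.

1 September 2025 is a Monday, so the first Friday is September 5 and the second is September 12.
1 April 2026 is a Wednesday, so the first Sunday is April 5 and the second is April 12.
April 14, 2026 is outside the daylight-saving period (12 September 2025 – 12 April 2026), so Kesove District is on standard time, UTC−12:00.
17:45 Kesove District + 12h = 05:45 UTC (rolling into the next day, 15 April 2026).
At the standard offset (UTC+01:30), 05:45 UTC + 1h30m = 07:15 Norax Station standard time.
The standard-time date in Norax Station, April 15, 2026, lies within the daylight-saving period (8 February – 25 October), so Norax Station is on daylight time, UTC+02:30.
05:45 UTC + 2h30m = 08:15 Norax Station.

08:15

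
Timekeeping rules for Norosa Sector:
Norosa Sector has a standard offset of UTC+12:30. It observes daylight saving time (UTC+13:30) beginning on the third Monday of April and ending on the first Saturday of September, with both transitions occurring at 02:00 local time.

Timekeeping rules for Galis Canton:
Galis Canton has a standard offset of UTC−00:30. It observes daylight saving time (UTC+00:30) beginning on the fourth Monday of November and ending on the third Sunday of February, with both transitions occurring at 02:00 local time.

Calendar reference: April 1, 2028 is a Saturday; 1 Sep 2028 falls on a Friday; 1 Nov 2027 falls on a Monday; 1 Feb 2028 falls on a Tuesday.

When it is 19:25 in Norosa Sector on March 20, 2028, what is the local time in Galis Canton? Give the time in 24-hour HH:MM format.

1 April 2028 is a Saturday, so the first Monday is April 3 and the third is April 17.
1 September 2028 is a Friday, so the first Saturday is September 2.
March 20, 2028 is outside the daylight-saving period (17 April – 2 September), so Norosa Sector is on standard time, UTC+12:30.
19:25 Norosa Sector − 12h30m = 06:55 UTC.
1 November 2027 is a Monday, so the first Monday is November 1 and the fourth is November 22.
1 February 2028 is a Tuesday, so the first Sunday is February 6 and the third is February 20.
At the standard offset (UTC−00:30), 06:55 UTC − 0h30m = 06:25 Galis Canton standard time.
The standard-time date in Galis Canton, March 20, 2028, is outside the daylight-saving period (22 November 2027 – 20 February 2028), so Galis Canton is on standard time, UTC−00:30.
06:55 UTC − 0h30m = 06:25 Galis Canton.

06:25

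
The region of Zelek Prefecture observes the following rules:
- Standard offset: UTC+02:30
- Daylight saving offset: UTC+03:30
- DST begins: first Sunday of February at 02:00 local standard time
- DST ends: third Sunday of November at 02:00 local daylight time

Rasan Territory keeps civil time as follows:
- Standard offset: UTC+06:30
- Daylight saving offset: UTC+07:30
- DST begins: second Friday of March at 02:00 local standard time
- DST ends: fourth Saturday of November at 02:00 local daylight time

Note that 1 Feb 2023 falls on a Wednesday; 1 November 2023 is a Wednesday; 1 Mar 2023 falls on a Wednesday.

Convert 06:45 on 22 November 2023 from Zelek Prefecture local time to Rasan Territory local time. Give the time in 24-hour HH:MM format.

11:45

1 February 2023 is a Wednesday, so the first Sunday is February 5.
1 November 2023 is a Wednesday, so the first Sunday is November 5 and the third is November 19.
Daylight saving runs 5 February – 19 November; 22 November 2023 is outside that window, so Zelek Prefecture is on standard time at UTC+02:30.
06:45 Zelek Prefecture − 2h30m = 04:15 UTC.
1 March 2023 is a Wednesday, so the first Friday is March 3 and the second is March 10.
1 November 2023 is a Wednesday, so the first Saturday is November 4 and the fourth is November 25.
At the standard offset (UTC+06:30), 04:15 UTC + 6h30m = 10:45 Rasan Territory standard time.
Daylight saving runs 10 March – 25 November; the standard-time date in Rasan Territory, 22 November 2023, is inside that window, so Rasan Territory is at UTC+07:30.
04:15 UTC + 7h30m = 11:45 Rasan Territory.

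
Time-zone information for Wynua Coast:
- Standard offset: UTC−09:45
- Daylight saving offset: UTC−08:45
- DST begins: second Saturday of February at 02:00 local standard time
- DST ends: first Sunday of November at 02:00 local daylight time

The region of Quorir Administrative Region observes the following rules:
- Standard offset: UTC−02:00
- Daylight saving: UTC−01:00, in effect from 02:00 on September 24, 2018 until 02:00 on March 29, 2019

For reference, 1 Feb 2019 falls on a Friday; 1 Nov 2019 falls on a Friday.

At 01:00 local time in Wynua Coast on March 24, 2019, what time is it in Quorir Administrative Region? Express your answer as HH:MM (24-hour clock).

08:45

1 February 2019 is a Friday, so the first Saturday is February 2 and the second is February 9.
1 November 2019 is a Friday, so the first Sunday is November 3.
Daylight saving runs 9 February – 3 November; March 24, 2019 is inside that window, so Wynua Coast is at UTC−08:45.
01:00 Wynua Coast + 8h45m = 09:45 UTC.
At the standard offset (UTC−02:00), 09:45 UTC − 2h = 07:45 Quorir Administrative Region standard time.
The standard-time date in Quorir Administrative Region, March 24, 2019, lies within the daylight-saving period (24 September 2018 – 29 March 2019), so Quorir Administrative Region is on daylight time, UTC−01:00.
09:45 UTC − 1h = 08:45 Quorir Administrative Region.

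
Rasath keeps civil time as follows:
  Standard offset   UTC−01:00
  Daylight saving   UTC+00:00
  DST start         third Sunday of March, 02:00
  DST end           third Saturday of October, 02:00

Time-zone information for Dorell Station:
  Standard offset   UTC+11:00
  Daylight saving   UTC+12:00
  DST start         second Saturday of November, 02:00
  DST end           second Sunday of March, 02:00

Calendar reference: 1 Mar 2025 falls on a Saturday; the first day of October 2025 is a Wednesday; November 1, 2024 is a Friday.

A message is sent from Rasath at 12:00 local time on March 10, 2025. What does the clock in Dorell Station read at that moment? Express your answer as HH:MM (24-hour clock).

1 March 2025 is a Saturday, so the first Sunday is March 2 and the third is March 16.
1 October 2025 is a Wednesday, so the first Saturday is October 4 and the third is October 18.
March 10, 2025 is outside the daylight-saving period (16 March – 18 October), so Rasath is on standard time, UTC−01:00.
12:00 Rasath + 1h = 13:00 UTC.
1 November 2024 is a Friday, so the first Saturday is November 2 and the second is November 9.
1 March 2025 is a Saturday, so the first Sunday is March 2 and the second is March 9.
At the standard offset (UTC+11:00), 13:00 UTC + 11h = 00:00 Dorell Station standard time (rolling into the next day, 11 March 2025).
Daylight saving runs 9 November 2024 – 9 March 2025; the standard-time date in Dorell Station, March 11, 2025, is outside that window, so Dorell Station is on standard time at UTC+11:00.
13:00 UTC + 11h = 00:00 Dorell Station (rolling into the next day, 11 March 2025).

00:00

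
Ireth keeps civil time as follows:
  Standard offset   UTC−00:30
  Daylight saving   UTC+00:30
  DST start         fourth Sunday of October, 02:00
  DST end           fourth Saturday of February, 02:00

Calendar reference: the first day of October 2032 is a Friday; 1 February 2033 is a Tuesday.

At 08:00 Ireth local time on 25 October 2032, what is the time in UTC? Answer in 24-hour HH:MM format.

1 October 2032 is a Friday, so the first Sunday is October 3 and the fourth is October 24.
1 February 2033 is a Tuesday, so the first Saturday is February 5 and the fourth is February 26.
Daylight saving runs 24 October 2032 – 26 February 2033; 25 October 2032 is inside that window, so Ireth is at UTC+00:30.
08:00 local − 0h30m = 07:30 UTC.

07:30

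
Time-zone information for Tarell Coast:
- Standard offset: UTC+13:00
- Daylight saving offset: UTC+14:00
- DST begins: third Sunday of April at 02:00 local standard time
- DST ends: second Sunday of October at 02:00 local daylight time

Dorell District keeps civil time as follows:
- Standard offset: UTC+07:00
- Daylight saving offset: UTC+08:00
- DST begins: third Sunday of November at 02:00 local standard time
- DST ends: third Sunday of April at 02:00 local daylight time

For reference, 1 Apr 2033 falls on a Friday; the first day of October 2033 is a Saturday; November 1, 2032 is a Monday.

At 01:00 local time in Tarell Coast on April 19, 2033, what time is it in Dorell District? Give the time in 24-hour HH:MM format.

18:00

1 April 2033 is a Friday, so the first Sunday is April 3 and the third is April 17.
1 October 2033 is a Saturday, so the first Sunday is October 2 and the second is October 9.
Daylight saving runs 17 April – 9 October; April 19, 2033 is inside that window, so Tarell Coast is at UTC+14:00.
01:00 Tarell Coast − 14h = 11:00 UTC (rolling into the previous day, 18 April 2033).
1 November 2032 is a Monday, so the first Sunday is November 7 and the third is November 21.
1 April 2033 is a Friday, so the first Sunday is April 3 and the third is April 17.
At the standard offset (UTC+07:00), 11:00 UTC + 7h = 18:00 Dorell District standard time.
The standard-time date in Dorell District, April 18, 2033, does not fall between 21 November 2032 and 17 April 2033, so daylight saving is not in effect and Dorell District is at UTC+07:00.
11:00 UTC + 7h = 18:00 Dorell District.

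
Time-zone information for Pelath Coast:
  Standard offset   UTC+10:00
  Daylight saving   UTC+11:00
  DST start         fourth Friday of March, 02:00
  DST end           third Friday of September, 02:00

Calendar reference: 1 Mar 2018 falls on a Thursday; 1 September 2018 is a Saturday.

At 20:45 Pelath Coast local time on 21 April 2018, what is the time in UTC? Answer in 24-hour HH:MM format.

1 March 2018 is a Thursday, so the first Friday is March 2 and the fourth is March 23.
1 September 2018 is a Saturday, so the first Friday is September 7 and the third is September 21.
21 April 2018 falls between 23 March and 21 September, so daylight saving is in effect and Pelath Coast is at UTC+11:00.
20:45 local − 11h = 09:45 UTC.

09:45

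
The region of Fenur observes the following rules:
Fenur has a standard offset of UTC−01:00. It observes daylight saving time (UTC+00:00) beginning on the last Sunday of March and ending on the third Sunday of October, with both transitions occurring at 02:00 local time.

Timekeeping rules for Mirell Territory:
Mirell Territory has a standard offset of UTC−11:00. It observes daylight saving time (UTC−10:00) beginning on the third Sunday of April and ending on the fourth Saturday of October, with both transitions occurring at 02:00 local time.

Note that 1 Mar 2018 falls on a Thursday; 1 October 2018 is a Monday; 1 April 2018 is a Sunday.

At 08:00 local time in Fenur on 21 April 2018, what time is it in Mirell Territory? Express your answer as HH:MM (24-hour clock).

22:00

1 March 2018 is a Thursday, so Sundays fall on 4, 11, 18, 25; the last is March 25.
1 October 2018 is a Monday, so the first Sunday is October 7 and the third is October 21.
21 April 2018 lies within the daylight-saving period (25 March – 21 October), so Fenur is on daylight time, UTC+00:00.
08:00 Fenur − 0h = 08:00 UTC.
1 April 2018 is a Sunday, so the first Sunday is April 1 and the third is April 15.
1 October 2018 is a Monday, so the first Saturday is October 6 and the fourth is October 27.
At the standard offset (UTC−11:00), 08:00 UTC − 11h = 21:00 Mirell Territory standard time (rolling into the previous day, 20 April 2018).
The standard-time date in Mirell Territory, 20 April 2018, falls between 15 April and 27 October, so daylight saving is in effect and Mirell Territory is at UTC−10:00.
08:00 UTC − 10h = 22:00 Mirell Territory (rolling into the previous day, 20 April 2018).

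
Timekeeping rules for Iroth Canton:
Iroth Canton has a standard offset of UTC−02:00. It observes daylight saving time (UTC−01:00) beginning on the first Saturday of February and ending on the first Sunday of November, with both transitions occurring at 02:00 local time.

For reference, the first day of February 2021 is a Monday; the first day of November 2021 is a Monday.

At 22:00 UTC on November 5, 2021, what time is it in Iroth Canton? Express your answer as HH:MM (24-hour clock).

1 February 2021 is a Monday, so the first Saturday is February 6.
1 November 2021 is a Monday, so the first Sunday is November 7.
At the standard offset (UTC−02:00), 22:00 UTC − 2h = 20:00 Iroth Canton standard time.
The standard-time date in Iroth Canton, November 5, 2021, falls between 6 February and 7 November, so daylight saving is in effect and Iroth Canton is at UTC−01:00.
22:00 UTC − 1h = 21:00 local.

21:00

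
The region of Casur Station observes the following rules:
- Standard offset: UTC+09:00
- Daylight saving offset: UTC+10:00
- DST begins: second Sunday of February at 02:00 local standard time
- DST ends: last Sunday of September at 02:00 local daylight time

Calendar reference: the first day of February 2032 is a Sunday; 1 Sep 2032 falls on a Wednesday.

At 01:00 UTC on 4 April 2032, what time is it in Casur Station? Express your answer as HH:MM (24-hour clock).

1 February 2032 is a Sunday, so the first Sunday is February 1 and the second is February 8.
1 September 2032 is a Wednesday, so Sundays fall on 5, 12, 19, 26; the last is September 26.
At the standard offset (UTC+09:00), 01:00 UTC + 9h = 10:00 Casur Station standard time.
Daylight saving runs 8 February – 26 September; the standard-time date in Casur Station, 4 April 2032, is inside that window, so Casur Station is at UTC+10:00.
01:00 UTC + 10h = 11:00 local.

11:00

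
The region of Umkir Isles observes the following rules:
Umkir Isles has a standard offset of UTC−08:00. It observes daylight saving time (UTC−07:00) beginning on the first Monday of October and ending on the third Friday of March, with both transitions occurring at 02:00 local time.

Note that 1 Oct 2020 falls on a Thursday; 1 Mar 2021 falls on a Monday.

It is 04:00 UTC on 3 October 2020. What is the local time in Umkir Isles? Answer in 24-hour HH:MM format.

20:00

1 October 2020 is a Thursday, so the first Monday is October 5.
1 March 2021 is a Monday, so the first Friday is March 5 and the third is March 19.
At the standard offset (UTC−08:00), 04:00 UTC − 8h = 20:00 Umkir Isles standard time (rolling into the previous day, 2 October 2020).
The standard-time date in Umkir Isles, 2 October 2020, does not fall between 5 October 2020 and 19 March 2021, so daylight saving is not in effect and Umkir Isles is at UTC−08:00.
04:00 UTC − 8h = 20:00 local (rolling into the previous day, 2 October 2020).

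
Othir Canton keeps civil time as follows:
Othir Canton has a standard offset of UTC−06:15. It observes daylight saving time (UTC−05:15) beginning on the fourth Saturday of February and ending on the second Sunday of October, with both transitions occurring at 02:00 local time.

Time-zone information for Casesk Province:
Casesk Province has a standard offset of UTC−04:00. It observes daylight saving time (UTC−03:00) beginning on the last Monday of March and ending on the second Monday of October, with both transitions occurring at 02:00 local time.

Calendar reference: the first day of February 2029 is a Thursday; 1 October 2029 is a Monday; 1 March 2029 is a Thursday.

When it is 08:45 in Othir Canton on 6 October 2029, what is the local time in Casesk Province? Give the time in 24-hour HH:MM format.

11:00

1 February 2029 is a Thursday, so the first Saturday is February 3 and the fourth is February 24.
1 October 2029 is a Monday, so the first Sunday is October 7 and the second is October 14.
Daylight saving runs 24 February – 14 October; 6 October 2029 is inside that window, so Othir Canton is at UTC−05:15.
08:45 Othir Canton + 5h15m = 14:00 UTC.
1 March 2029 is a Thursday, so Mondays fall on 5, 12, 19, 26; the last is March 26.
1 October 2029 is a Monday, so the first Monday is October 1 and the second is October 8.
At the standard offset (UTC−04:00), 14:00 UTC − 4h = 10:00 Casesk Province standard time.
The standard-time date in Casesk Province, 6 October 2029, falls between 26 March and 8 October, so daylight saving is in effect and Casesk Province is at UTC−03:00.
14:00 UTC − 3h = 11:00 Casesk Province.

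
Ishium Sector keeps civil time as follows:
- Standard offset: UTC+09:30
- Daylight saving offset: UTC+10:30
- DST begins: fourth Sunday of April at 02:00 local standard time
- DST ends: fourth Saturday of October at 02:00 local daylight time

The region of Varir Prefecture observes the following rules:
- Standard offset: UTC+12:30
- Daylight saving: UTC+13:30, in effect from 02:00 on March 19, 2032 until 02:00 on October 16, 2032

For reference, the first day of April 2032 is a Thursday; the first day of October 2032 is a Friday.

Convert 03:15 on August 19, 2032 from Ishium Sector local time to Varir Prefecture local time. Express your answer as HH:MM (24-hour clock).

1 April 2032 is a Thursday, so the first Sunday is April 4 and the fourth is April 25.
1 October 2032 is a Friday, so the first Saturday is October 2 and the fourth is October 23.
August 19, 2032 lies within the daylight-saving period (25 April – 23 October), so Ishium Sector is on daylight time, UTC+10:30.
03:15 Ishium Sector − 10h30m = 16:45 UTC (rolling into the previous day, 18 August 2032).
At the standard offset (UTC+12:30), 16:45 UTC + 12h30m = 05:15 Varir Prefecture standard time (rolling into the next day, 19 August 2032).
The standard-time date in Varir Prefecture, August 19, 2032, falls between 19 March and 16 October, so daylight saving is in effect and Varir Prefecture is at UTC+13:30.
16:45 UTC + 13h30m = 06:15 Varir Prefecture (rolling into the next day, 19 August 2032).

06:15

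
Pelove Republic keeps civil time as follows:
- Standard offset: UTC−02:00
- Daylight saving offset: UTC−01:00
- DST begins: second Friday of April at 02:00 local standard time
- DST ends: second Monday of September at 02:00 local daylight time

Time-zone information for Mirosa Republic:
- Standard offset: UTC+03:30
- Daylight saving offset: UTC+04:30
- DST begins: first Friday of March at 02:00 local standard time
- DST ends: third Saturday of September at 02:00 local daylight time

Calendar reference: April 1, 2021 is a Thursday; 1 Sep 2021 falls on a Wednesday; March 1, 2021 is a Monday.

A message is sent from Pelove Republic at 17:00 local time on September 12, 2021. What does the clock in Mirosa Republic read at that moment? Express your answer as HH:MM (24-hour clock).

1 April 2021 is a Thursday, so the first Friday is April 2 and the second is April 9.
1 September 2021 is a Wednesday, so the first Monday is September 6 and the second is September 13.
Daylight saving runs 9 April – 13 September; September 12, 2021 is inside that window, so Pelove Republic is at UTC−01:00.
17:00 Pelove Republic + 1h = 18:00 UTC.
1 March 2021 is a Monday, so the first Friday is March 5.
1 September 2021 is a Wednesday, so the first Saturday is September 4 and the third is September 18.
At the standard offset (UTC+03:30), 18:00 UTC + 3h30m = 21:30 Mirosa Republic standard time.
The standard-time date in Mirosa Republic, September 12, 2021, lies within the daylight-saving period (5 March – 18 September), so Mirosa Republic is on daylight time, UTC+04:30.
18:00 UTC + 4h30m = 22:30 Mirosa Republic.

22:30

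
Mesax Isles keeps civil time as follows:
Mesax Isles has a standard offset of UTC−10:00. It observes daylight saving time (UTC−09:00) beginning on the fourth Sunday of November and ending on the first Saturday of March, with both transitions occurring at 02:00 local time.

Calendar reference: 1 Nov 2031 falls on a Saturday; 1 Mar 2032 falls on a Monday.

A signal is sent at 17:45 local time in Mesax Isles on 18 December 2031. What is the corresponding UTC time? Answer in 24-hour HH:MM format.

1 November 2031 is a Saturday, so the first Sunday is November 2 and the fourth is November 23.
1 March 2032 is a Monday, so the first Saturday is March 6.
18 December 2031 falls between 23 November 2031 and 6 March 2032, so daylight saving is in effect and Mesax Isles is at UTC−09:00.
17:45 local + 9h = 02:45 UTC (rolling into the next day, 19 December 2031).

02:45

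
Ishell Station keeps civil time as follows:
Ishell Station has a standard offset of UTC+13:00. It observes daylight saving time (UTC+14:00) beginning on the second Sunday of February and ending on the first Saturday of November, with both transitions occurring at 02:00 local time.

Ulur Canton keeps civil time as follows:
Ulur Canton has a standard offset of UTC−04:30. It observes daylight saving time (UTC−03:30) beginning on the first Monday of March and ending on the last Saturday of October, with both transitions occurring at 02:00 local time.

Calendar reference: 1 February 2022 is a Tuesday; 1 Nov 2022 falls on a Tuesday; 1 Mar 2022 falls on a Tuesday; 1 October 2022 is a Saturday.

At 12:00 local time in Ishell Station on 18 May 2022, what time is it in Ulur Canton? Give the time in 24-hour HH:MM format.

1 February 2022 is a Tuesday, so the first Sunday is February 6 and the second is February 13.
1 November 2022 is a Tuesday, so the first Saturday is November 5.
18 May 2022 lies within the daylight-saving period (13 February – 5 November), so Ishell Station is on daylight time, UTC+14:00.
12:00 Ishell Station − 14h = 22:00 UTC (rolling into the previous day, 17 May 2022).
1 March 2022 is a Tuesday, so the first Monday is March 7.
1 October 2022 is a Saturday, so Saturdays fall on 1, 8, 15, 22, 29; the last is October 29.
At the standard offset (UTC−04:30), 22:00 UTC − 4h30m = 17:30 Ulur Canton standard time.
The standard-time date in Ulur Canton, 17 May 2022, lies within the daylight-saving period (7 March – 29 October), so Ulur Canton is on daylight time, UTC−03:30.
22:00 UTC − 3h30m = 18:30 Ulur Canton.

18:30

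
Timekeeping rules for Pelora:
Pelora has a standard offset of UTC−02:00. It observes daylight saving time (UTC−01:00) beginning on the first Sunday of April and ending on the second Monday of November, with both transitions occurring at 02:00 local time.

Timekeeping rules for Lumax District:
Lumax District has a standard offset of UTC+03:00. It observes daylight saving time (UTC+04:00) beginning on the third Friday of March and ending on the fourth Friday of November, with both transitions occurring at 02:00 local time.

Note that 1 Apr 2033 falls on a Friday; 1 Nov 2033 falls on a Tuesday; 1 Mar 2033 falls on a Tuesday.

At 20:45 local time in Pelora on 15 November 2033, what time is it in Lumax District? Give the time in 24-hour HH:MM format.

1 April 2033 is a Friday, so the first Sunday is April 3.
1 November 2033 is a Tuesday, so the first Monday is November 7 and the second is November 14.
15 November 2033 does not fall between 3 April and 14 November, so daylight saving is not in effect and Pelora is at UTC−02:00.
20:45 Pelora + 2h = 22:45 UTC.
1 March 2033 is a Tuesday, so the first Friday is March 4 and the third is March 18.
1 November 2033 is a Tuesday, so the first Friday is November 4 and the fourth is November 25.
At the standard offset (UTC+03:00), 22:45 UTC + 3h = 01:45 Lumax District standard time (rolling into the next day, 16 November 2033).
The standard-time date in Lumax District, 16 November 2033, falls between 18 March and 25 November, so daylight saving is in effect and Lumax District is at UTC+04:00.
22:45 UTC + 4h = 02:45 Lumax District (rolling into the next day, 16 November 2033).

02:45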